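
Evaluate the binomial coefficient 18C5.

8568

C(18,5) = (18·17·16·15·14) / 5! = 1028160 / 120 = 8568.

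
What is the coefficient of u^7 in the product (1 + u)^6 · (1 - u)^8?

40

Coefficient of u^7 = Σ_{j} C(6,j)·1^j·C(8,7-j)·(-1)^(7-j) for j from 0 to 6.
= (-8) + 168 + (-840) + 1400 + (-840) + 168 + (-8) = 40.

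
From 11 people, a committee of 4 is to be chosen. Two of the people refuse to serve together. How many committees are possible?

294

All 4-subsets: C(11,4) = 330. Those containing both fixed elements: C(9,2) = 36.
330 − 36 = 294.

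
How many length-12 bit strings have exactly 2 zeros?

66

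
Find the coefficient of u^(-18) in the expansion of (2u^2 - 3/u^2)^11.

1299078

General term: C(11,j)·(2u^2)^j·(-3/u^2)^(11-j), with u-exponent 2j − 2(11−j) = 4j − 22.
Set 4j − 22 = -18: j = 1.
C(11,1) = 11; 2^1 = 2; (-3)^10 = 59049.
Coefficient = 11 · 2 · 59049 = 1299078.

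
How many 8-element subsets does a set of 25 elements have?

1081575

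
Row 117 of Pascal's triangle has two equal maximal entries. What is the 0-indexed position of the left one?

58

For odd n = 117, C(117,m) peaks at m = (n−1)/2 and (n+1)/2; the lesser is 58.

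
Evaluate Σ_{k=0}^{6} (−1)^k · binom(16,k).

The partial alternating sum Σ_{k=0}^{6} (−1)^k C(16,k) = (−1)^6 C(15,6) = 5005.

5005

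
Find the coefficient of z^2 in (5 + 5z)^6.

234375

The general term is C(6,j)·(5)^j·(5z)^(6-j); the z^2 term has j = 4.
C(6,4) = 15.
Coefficient = C(6,4) · 5^4 · 5^2 = 15 · 625 · 25 = 234375.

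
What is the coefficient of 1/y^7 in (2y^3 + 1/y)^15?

420

General term: C(15,j)·(2y^3)^j·(1/y)^(15-j), with y-exponent 3j − 1(15−j) = 4j − 15.
Set 4j − 15 = -7: j = 2.
C(15,2) = 105; 2^2 = 4; 1^13 = 1.
Coefficient = 105 · 4 · 1 = 420.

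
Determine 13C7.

C(13,7) = C(13,6) by symmetry.
C(13,6) = (13·12·11·10·9·8) / 6! = 1235520 / 720 = 1716.

1716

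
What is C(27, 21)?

296010

C(27,21) = C(27,6) by symmetry.
C(27,6) = (27·26·25·24·23·22) / 6! = 213127200 / 720 = 296010.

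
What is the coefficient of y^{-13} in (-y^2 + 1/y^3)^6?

General term: C(6,j)·(-y^2)^j·(1/y^3)^(6-j), with y-exponent 2j − 3(6−j) = 5j − 18.
Set 5j − 18 = -13: j = 1.
C(6,1) = 6; (-1)^1 = -1; 1^5 = 1.
Coefficient = 6 · (-1) · 1 = -6.

-6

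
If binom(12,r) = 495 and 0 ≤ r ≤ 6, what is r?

C(12,r) increases on 0 ≤ r ≤ 6. C(12,3) = 220 and C(12,4) = 495, so r = 4.

4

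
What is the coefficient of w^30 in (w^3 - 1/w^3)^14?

General term: C(14,j)·(w^3)^j·(-1/w^3)^(14-j), with w-exponent 3j − 3(14−j) = 6j − 42.
Set 6j − 42 = 30: j = 12.
C(14,12) = 91; 1^12 = 1; (-1)^2 = 1.
Coefficient = 91 · 1 · 1 = 91.

91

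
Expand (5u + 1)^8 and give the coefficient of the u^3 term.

The general term is C(8,j)·(5u)^j·(1)^(8-j); the u^3 term has j = 3.
C(8,3) = 56.
Coefficient = C(8,3) · 5^3 = 56 · 125 = 7000.

7000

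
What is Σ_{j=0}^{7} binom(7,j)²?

3432

Σ C(7,j)² is the coefficient of x^7 in (1+x)^7(1+x)^7 = (1+x)^14, i.e. C(14,7) = 3432.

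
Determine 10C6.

210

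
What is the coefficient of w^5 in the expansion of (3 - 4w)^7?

The general term is C(7,j)·(3)^j·(-4w)^(7-j); the w^5 term has j = 2.
C(7,2) = 21.
Coefficient = C(7,2) · 3^2 · (-4)^5 = 21 · 9 · (-1024) = -193536.

-193536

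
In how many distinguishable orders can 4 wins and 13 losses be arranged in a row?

2380

Choose positions for the wins: C(17,4) = 2380.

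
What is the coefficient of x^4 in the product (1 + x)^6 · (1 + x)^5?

330

(1 + x)^6(1 + x)^5 = (1 + x)^11, so the coefficient of x^4 is C(11,4)·1^4 = 330·1 = 330.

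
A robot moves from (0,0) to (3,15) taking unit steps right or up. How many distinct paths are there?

816

Each path is a sequence of 18 steps with 3 rights: C(18,3) = 816.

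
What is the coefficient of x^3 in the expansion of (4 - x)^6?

-1280

The general term is C(6,j)·(4)^j·(-x)^(6-j); the x^3 term has j = 3.
C(6,3) = 20.
Coefficient = C(6,3) · 4^3 · (-1)^3 = 20 · 64 · (-1) = -1280.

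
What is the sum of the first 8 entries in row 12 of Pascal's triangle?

1 + 12 + 66 + 220 + 495 + 792 + 924 + 792 = 3302.

3302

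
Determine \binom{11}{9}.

C(11,9) = C(11,2) by symmetry.
C(11,2) = (11·10) / 2! = 110 / 2 = 55.

55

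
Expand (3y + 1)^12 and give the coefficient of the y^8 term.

The general term is C(12,j)·(3y)^j·(1)^(12-j); the y^8 term has j = 8.
C(12,8) = 495.
Coefficient = C(12,8) · 3^8 = 495 · 6561 = 3247695.

3247695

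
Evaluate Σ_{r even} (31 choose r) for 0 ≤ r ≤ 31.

Half of (1+1)^31 + (1−1)^31 gives the even-index sum: 2^30 = 1073741824.

1073741824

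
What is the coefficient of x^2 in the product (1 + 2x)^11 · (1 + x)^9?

Coefficient of x^2 = Σ_{j} C(11,j)·2^j·C(9,2-j)·1^(2-j) for j from 0 to 2.
= 36 + 198 + 220 = 454.

454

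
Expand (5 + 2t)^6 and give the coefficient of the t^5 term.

960

The general term is C(6,j)·(5)^j·(2t)^(6-j); the t^5 term has j = 1.
C(6,1) = 6.
Coefficient = C(6,1) · 5^1 · 2^5 = 6 · 5 · 32 = 960.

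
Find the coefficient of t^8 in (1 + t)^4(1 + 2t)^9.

71136

Coefficient of t^8 = Σ_{j} C(4,j)·1^j·C(9,8-j)·2^(8-j) for j from 0 to 4.
= 2304 + 18432 + 32256 + 16128 + 2016 = 71136.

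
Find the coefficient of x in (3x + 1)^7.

The general term is C(7,j)·(3x)^j·(1)^(7-j); the x^1 term has j = 1.
C(7,1) = 7.
Coefficient = C(7,1) · 3^1 = 7 · 3 = 21.

21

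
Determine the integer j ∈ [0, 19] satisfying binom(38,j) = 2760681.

6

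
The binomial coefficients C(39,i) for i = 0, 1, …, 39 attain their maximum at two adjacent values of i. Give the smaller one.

19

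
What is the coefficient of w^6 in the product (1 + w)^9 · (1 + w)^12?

54264

(1 + w)^9(1 + w)^12 = (1 + w)^21, so the coefficient of w^6 is C(21,6)·1^6 = 54264·1 = 54264.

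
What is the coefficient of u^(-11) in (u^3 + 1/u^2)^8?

8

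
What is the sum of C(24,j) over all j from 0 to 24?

16777216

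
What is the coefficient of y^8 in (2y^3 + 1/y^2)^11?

29568

General term: C(11,j)·(2y^3)^j·(1/y^2)^(11-j), with y-exponent 3j − 2(11−j) = 5j − 22.
Set 5j − 22 = 8: j = 6.
C(11,6) = 462; 2^6 = 64; 1^5 = 1.
Coefficient = 462 · 64 · 1 = 29568.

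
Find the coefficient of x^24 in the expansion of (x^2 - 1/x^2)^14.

-14

General term: C(14,j)·(x^2)^j·(-1/x^2)^(14-j), with x-exponent 2j − 2(14−j) = 4j − 28.
Set 4j − 28 = 24: j = 13.
C(14,13) = 14; 1^13 = 1; (-1)^1 = -1.
Coefficient = 14 · 1 · (-1) = -14.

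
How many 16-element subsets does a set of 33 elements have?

1166803110

C(33,16) = (33·32·31·30·29·28·27·26·25·24·23·22·21·20·19·18) / 16! = 24412776311194951680000 / 20922789888000 = 1166803110.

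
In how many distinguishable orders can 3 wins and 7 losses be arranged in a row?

120

Choose positions for the wins: C(10,3) = 120.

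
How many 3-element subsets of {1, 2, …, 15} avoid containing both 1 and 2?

442

All 3-subsets: C(15,3) = 455. Those containing both fixed elements: C(13,1) = 13.
455 − 13 = 442.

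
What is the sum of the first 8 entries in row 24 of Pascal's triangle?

536155

1 + 24 + 276 + 2024 + 10626 + 42504 + 134596 + 346104 = 536155.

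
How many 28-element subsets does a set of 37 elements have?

124403620

C(37,28) = C(37,9) by symmetry.
C(37,9) = (37·36·35·34·33·32·31·30·29) / 9! = 45143585625600 / 362880 = 124403620.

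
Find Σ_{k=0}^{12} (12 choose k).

The entries of row 12 sum to 2^12 = 4096.

4096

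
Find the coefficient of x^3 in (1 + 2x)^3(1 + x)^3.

Coefficient of x^3 = Σ_{j} C(3,j)·2^j·C(3,3-j)·1^(3-j) for j from 0 to 3.
= 1 + 18 + 36 + 8 = 63.

63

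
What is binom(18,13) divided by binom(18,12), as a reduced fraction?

6/13

C(n,k+1)/C(n,k) = (n−k)/(k+1) = (18−12)/(12+1) = 6/13.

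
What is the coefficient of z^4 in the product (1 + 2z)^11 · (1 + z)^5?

14305

Coefficient of z^4 = Σ_{j} C(11,j)·2^j·C(5,4-j)·1^(4-j) for j from 0 to 4.
= 5 + 220 + 2200 + 6600 + 5280 = 14305.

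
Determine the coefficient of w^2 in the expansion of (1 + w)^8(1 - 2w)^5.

Coefficient of w^2 = Σ_{j} C(8,j)·1^j·C(5,2-j)·(-2)^(2-j) for j from 0 to 2.
= 40 + (-80) + 28 = -12.

-12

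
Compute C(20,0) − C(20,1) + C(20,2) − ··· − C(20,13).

-27132

The partial alternating sum Σ_{k=0}^{13} (−1)^k C(20,k) = (−1)^13 C(19,13) = -27132.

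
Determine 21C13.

203490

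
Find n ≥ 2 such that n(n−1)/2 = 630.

36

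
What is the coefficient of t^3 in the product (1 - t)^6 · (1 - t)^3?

(1 - t)^6(1 - t)^3 = (1 - t)^9, so the coefficient of t^3 is C(9,3)·(-1)^3 = 84·-1 = -84.

-84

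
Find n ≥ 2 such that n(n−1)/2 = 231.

22

n(n−1)/2 = 231 ⇒ n(n−1) = 462. Since 22·21 = 462, n = 22.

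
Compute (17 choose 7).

19448

C(17,7) = (17·16·15·14·13·12·11) / 7! = 98017920 / 5040 = 19448.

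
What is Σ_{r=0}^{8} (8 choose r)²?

By Vandermonde's identity, Σ C(8,r)² = C(16,8) = 12870.

12870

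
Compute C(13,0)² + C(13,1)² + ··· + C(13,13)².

10400600

Σ C(13,k)² is the coefficient of x^13 in (1+x)^13(1+x)^13 = (1+x)^26, i.e. C(26,13) = 10400600.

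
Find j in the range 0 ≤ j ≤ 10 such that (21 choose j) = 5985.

4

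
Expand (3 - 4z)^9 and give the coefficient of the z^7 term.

The general term is C(9,j)·(3)^j·(-4z)^(9-j); the z^7 term has j = 2.
C(9,2) = 36.
Coefficient = C(9,2) · 3^2 · (-4)^7 = 36 · 9 · (-16384) = -5308416.

-5308416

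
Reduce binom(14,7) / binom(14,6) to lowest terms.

8/7

C(n,k+1)/C(n,k) = (n−k)/(k+1) = (14−6)/(6+1) = 8/7.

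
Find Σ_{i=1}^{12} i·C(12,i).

24576

Since i·C(12,i) = 12·C(11,i−1), the sum is 12·2^11 = 12·2048 = 24576.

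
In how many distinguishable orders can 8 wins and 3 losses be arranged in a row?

165

Choose positions for the wins: C(11,8) = 165.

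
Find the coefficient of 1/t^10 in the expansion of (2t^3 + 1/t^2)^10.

General term: C(10,j)·(2t^3)^j·(1/t^2)^(10-j), with t-exponent 3j − 2(10−j) = 5j − 20.
Set 5j − 20 = -10: j = 2.
C(10,2) = 45; 2^2 = 4; 1^8 = 1.
Coefficient = 45 · 4 · 1 = 180.

180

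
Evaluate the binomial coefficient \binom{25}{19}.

177100

C(25,19) = C(25,6) by symmetry.
C(25,6) = (25·24·23·22·21·20) / 6! = 127512000 / 720 = 177100.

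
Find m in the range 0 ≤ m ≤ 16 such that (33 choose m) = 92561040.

C(33,m) increases on 0 ≤ m ≤ 16. C(33,9) = 38567100 and C(33,10) = 92561040, so m = 10.

10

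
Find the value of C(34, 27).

C(34,27) = C(34,7) by symmetry.
C(34,7) = (34·33·32·31·30·29·28) / 7! = 27113264640 / 5040 = 5379616.

5379616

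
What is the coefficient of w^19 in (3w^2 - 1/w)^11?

General term: C(11,j)·(3w^2)^j·(-1/w)^(11-j), with w-exponent 2j − 1(11−j) = 3j − 11.
Set 3j − 11 = 19: j = 10.
C(11,10) = 11; 3^10 = 59049; (-1)^1 = -1.
Coefficient = 11 · 59049 · (-1) = -649539.

-649539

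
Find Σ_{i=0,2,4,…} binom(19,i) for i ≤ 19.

Half of (1+1)^19 + (1−1)^19 gives the even-index sum: 2^18 = 262144.

262144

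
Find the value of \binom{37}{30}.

10295472

C(37,30) = C(37,7) by symmetry.
C(37,7) = (37·36·35·34·33·32·31) / 7! = 51889178880 / 5040 = 10295472.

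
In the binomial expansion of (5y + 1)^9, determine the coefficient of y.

45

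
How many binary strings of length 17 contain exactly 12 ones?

6188

Choose the 12 positions: C(17,12) = 6188.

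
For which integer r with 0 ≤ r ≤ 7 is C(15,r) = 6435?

7

C(15,r) increases on 0 ≤ r ≤ 7. C(15,6) = 5005 and C(15,7) = 6435, so r = 7.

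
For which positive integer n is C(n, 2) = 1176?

n(n−1)/2 = 1176 ⇒ n(n−1) = 2352. Since 49·48 = 2352, n = 49.

49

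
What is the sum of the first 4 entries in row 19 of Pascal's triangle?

1160

1 + 19 + 171 + 969 = 1160.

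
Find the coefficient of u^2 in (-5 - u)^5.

The general term is C(5,j)·(-5)^j·(-u)^(5-j); the u^2 term has j = 3.
C(5,3) = 10.
Coefficient = C(5,3) · (-5)^3 = 10 · (-125) = -1250.

-1250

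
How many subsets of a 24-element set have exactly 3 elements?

Choose the 3 positions: C(24,3) = 2024.

2024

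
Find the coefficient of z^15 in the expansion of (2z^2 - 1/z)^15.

-3075072

General term: C(15,j)·(2z^2)^j·(-1/z)^(15-j), with z-exponent 2j − 1(15−j) = 3j − 15.
Set 3j − 15 = 15: j = 10.
C(15,10) = 3003; 2^10 = 1024; (-1)^5 = -1.
Coefficient = 3003 · 1024 · (-1) = -3075072.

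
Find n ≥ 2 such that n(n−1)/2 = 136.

17

n(n−1)/2 = 136 ⇒ n(n−1) = 272. Since 17·16 = 272, n = 17.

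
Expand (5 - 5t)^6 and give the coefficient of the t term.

-93750

The general term is C(6,j)·(5)^j·(-5t)^(6-j); the t^1 term has j = 5.
C(6,5) = 6.
Coefficient = C(6,5) · 5^5 · (-5)^1 = 6 · 3125 · (-5) = -93750.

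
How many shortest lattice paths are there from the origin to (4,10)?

1001

Each path is a sequence of 14 steps with 4 rights: C(14,4) = 1001.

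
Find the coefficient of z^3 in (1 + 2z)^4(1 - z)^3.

-17

Coefficient of z^3 = Σ_{j} C(4,j)·2^j·C(3,3-j)·(-1)^(3-j) for j from 0 to 3.
= (-1) + 24 + (-72) + 32 = -17.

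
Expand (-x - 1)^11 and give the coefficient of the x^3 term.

-165

The general term is C(11,j)·(-x)^j·(-1)^(11-j); the x^3 term has j = 3.
C(11,3) = 165.
Coefficient = C(11,3) · (-1)^3 = 165 · (-1) = -165.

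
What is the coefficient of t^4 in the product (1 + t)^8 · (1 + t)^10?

3060

(1 + t)^8(1 + t)^10 = (1 + t)^18, so the coefficient of t^4 is C(18,4)·1^4 = 3060·1 = 3060.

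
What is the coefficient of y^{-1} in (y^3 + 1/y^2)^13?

General term: C(13,j)·(y^3)^j·(1/y^2)^(13-j), with y-exponent 3j − 2(13−j) = 5j − 26.
Set 5j − 26 = -1: j = 5.
C(13,5) = 1287; 1^5 = 1; 1^8 = 1.
Coefficient = 1287 · 1 · 1 = 1287.

1287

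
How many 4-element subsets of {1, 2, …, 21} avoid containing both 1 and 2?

5814

All 4-subsets: C(21,4) = 5985. Those containing both fixed elements: C(19,2) = 171.
5985 − 171 = 5814.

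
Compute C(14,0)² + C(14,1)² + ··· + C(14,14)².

Σ C(14,k)² is the coefficient of x^14 in (1+x)^14(1+x)^14 = (1+x)^28, i.e. C(28,14) = 40116600.

40116600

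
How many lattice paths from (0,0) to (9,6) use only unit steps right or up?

Each path is a sequence of 15 steps with 9 rights: C(15,9) = 5005.

5005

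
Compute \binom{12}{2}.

C(12,2) = (12·11) / 2! = 132 / 2 = 66.

66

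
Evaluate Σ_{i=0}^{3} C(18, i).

1 + 18 + 153 + 816 = 988.

988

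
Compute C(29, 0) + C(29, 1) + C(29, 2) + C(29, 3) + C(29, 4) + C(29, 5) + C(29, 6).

621616

1 + 29 + 406 + 3654 + 23751 + 118755 + 475020 = 621616.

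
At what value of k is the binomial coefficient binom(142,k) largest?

C(142,k) is maximized at k = 142/2 = 71.

71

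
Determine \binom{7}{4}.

C(7,4) = C(7,3) by symmetry.
C(7,3) = (7·6·5) / 3! = 210 / 6 = 35.

35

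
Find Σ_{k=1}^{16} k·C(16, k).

524288

Since k·C(16,k) = 16·C(15,k−1), the sum is 16·2^15 = 16·32768 = 524288.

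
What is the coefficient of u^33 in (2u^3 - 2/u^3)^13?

General term: C(13,j)·(2u^3)^j·(-2/u^3)^(13-j), with u-exponent 3j − 3(13−j) = 6j − 39.
Set 6j − 39 = 33: j = 12.
C(13,12) = 13; 2^12 = 4096; (-2)^1 = -2.
Coefficient = 13 · 4096 · (-2) = -106496.

-106496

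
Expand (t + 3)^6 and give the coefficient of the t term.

1458

The general term is C(6,j)·(t)^j·(3)^(6-j); the t^1 term has j = 1.
C(6,1) = 6.
Coefficient = C(6,1) · 3^5 = 6 · 243 = 1458.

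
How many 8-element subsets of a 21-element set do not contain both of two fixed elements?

All 8-subsets: C(21,8) = 203490. Those containing both fixed elements: C(19,6) = 27132.
203490 − 27132 = 176358.

176358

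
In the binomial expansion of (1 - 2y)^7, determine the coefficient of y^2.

84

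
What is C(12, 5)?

C(12,5) = (12·11·10·9·8) / 5! = 95040 / 120 = 792.

792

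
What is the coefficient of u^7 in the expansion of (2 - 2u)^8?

-2048

The general term is C(8,j)·(2)^j·(-2u)^(8-j); the u^7 term has j = 1.
C(8,1) = 8.
Coefficient = C(8,1) · 2^1 · (-2)^7 = 8 · 2 · (-128) = -2048.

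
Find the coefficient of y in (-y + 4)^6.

The general term is C(6,j)·(-y)^j·(4)^(6-j); the y^1 term has j = 1.
C(6,1) = 6.
Coefficient = C(6,1) · (-1)^1 · 4^5 = 6 · (-1) · 1024 = -6144.

-6144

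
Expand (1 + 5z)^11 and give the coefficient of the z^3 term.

The general term is C(11,j)·(1)^j·(5z)^(11-j); the z^3 term has j = 8.
C(11,8) = 165.
Coefficient = C(11,8) · 5^3 = 165 · 125 = 20625.

20625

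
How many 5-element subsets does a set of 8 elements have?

56

C(8,5) = C(8,3) by symmetry.
C(8,3) = (8·7·6) / 3! = 336 / 6 = 56.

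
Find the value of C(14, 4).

C(14,4) = (14·13·12·11) / 4! = 24024 / 24 = 1001.

1001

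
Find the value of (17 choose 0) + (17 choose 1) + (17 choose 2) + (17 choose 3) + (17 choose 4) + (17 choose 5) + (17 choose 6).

1 + 17 + 136 + 680 + 2380 + 6188 + 12376 = 21778.

21778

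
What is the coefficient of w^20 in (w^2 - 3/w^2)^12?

General term: C(12,j)·(w^2)^j·(-3/w^2)^(12-j), with w-exponent 2j − 2(12−j) = 4j − 24.
Set 4j − 24 = 20: j = 11.
C(12,11) = 12; 1^11 = 1; (-3)^1 = -3.
Coefficient = 12 · 1 · (-3) = -36.

-36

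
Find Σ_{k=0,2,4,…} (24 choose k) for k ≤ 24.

8388608

Half of (1+1)^24 + (1−1)^24 gives the even-index sum: 2^23 = 8388608.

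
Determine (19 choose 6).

27132

C(19,6) = (19·18·17·16·15·14) / 6! = 19535040 / 720 = 27132.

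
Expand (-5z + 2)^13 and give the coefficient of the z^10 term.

The general term is C(13,j)·(-5z)^j·(2)^(13-j); the z^10 term has j = 10.
C(13,10) = 286.
Coefficient = C(13,10) · (-5)^10 · 2^3 = 286 · 9765625 · 8 = 22343750000.

22343750000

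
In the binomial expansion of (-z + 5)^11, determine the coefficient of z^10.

55

The general term is C(11,j)·(-z)^j·(5)^(11-j); the z^10 term has j = 10.
C(11,10) = 11.
Coefficient = C(11,10) · 5^1 = 11 · 5 = 55.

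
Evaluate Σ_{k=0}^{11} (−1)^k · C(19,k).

-31824

The partial alternating sum Σ_{k=0}^{11} (−1)^k C(19,k) = (−1)^11 C(18,11) = -31824.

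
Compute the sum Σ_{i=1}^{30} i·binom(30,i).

Differentiating (1+x)^30 and setting x=1: Σ i·C(30,i) = 30·2^29 = 16106127360.

16106127360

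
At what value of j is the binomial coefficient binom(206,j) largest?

103

C(206,j) is maximized at j = 206/2 = 103.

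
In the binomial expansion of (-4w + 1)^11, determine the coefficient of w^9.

-14417920

The general term is C(11,j)·(-4w)^j·(1)^(11-j); the w^9 term has j = 9.
C(11,9) = 55.
Coefficient = C(11,9) · (-4)^9 = 55 · (-262144) = -14417920.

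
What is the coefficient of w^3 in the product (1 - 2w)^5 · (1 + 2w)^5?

0

Coefficient of w^3 = Σ_{j} C(5,j)·(-2)^j·C(5,3-j)·2^(3-j) for j from 0 to 3.
= 80 + (-400) + 400 + (-80) = 0.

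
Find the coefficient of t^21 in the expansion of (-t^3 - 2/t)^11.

General term: C(11,j)·(-t^3)^j·(-2/t)^(11-j), with t-exponent 3j − 1(11−j) = 4j − 11.
Set 4j − 11 = 21: j = 8.
C(11,8) = 165; (-1)^8 = 1; (-2)^3 = -8.
Coefficient = 165 · 1 · (-8) = -1320.

-1320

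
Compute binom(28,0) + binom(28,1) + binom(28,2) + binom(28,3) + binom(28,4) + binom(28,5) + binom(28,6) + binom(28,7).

1 + 28 + 378 + 3276 + 20475 + 98280 + 376740 + 1184040 = 1683218.

1683218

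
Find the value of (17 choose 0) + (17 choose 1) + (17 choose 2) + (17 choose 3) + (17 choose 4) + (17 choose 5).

9402

1 + 17 + 136 + 680 + 2380 + 6188 = 9402.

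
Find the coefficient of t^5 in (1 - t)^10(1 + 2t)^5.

-120

Coefficient of t^5 = Σ_{j} C(10,j)·(-1)^j·C(5,5-j)·2^(5-j) for j from 0 to 5.
= 32 + (-800) + 3600 + (-4800) + 2100 + (-252) = -120.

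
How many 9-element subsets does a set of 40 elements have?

C(40,9) = (40·39·38·37·36·35·34·33·32) / 9! = 99225500774400 / 362880 = 273438880.

273438880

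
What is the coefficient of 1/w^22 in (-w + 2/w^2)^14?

372736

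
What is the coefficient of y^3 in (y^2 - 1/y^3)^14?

-2002

General term: C(14,j)·(y^2)^j·(-1/y^3)^(14-j), with y-exponent 2j − 3(14−j) = 5j − 42.
Set 5j − 42 = 3: j = 9.
C(14,9) = 2002; 1^9 = 1; (-1)^5 = -1.
Coefficient = 2002 · 1 · (-1) = -2002.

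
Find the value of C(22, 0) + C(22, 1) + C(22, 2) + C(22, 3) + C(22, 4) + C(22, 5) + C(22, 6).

110056

1 + 22 + 231 + 1540 + 7315 + 26334 + 74613 = 110056.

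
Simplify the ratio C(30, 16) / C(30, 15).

C(n,k+1)/C(n,k) = (n−k)/(k+1) = (30−15)/(15+1) = 15/16.

15/16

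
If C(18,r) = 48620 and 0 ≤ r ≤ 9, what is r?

9

C(18,r) increases on 0 ≤ r ≤ 9. C(18,8) = 43758 and C(18,9) = 48620, so r = 9.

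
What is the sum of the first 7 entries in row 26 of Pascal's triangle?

313912

1 + 26 + 325 + 2600 + 14950 + 65780 + 230230 = 313912.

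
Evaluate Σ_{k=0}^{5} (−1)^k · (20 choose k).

The partial alternating sum Σ_{k=0}^{5} (−1)^k C(20,k) = (−1)^5 C(19,5) = -11628.

-11628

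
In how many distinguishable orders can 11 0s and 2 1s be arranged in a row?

78

Choose positions for the 0s: C(13,11) = 78.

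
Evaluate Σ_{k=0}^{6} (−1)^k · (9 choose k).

The partial alternating sum Σ_{k=0}^{6} (−1)^k C(9,k) = (−1)^6 C(8,6) = 28.

28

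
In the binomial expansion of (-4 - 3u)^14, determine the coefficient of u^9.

40351094784

The general term is C(14,j)·(-4)^j·(-3u)^(14-j); the u^9 term has j = 5.
C(14,5) = 2002.
Coefficient = C(14,5) · (-4)^5 · (-3)^9 = 2002 · (-1024) · (-19683) = 40351094784.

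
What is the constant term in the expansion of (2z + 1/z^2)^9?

General term: C(9,j)·(2z)^j·(1/z^2)^(9-j), with z-exponent 1j − 2(9−j) = 3j − 18.
Set 3j − 18 = 0: j = 6.
C(9,6) = 84; 2^6 = 64; 1^3 = 1.
Coefficient = 84 · 64 · 1 = 5376.

5376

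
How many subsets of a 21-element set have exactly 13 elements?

203490

Choose the 13 positions: C(21,13) = 203490.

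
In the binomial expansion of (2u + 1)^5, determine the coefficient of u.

10

The general term is C(5,j)·(2u)^j·(1)^(5-j); the u^1 term has j = 1.
C(5,1) = 5.
Coefficient = C(5,1) · 2^1 = 5 · 2 = 10.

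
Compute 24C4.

C(24,4) = (24·23·22·21) / 4! = 255024 / 24 = 10626.

10626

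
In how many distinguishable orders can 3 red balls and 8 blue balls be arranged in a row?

Choose positions for the red balls: C(11,3) = 165.

165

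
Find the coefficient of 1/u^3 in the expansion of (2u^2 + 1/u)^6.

General term: C(6,j)·(2u^2)^j·(1/u)^(6-j), with u-exponent 2j − 1(6−j) = 3j − 6.
Set 3j − 6 = -3: j = 1.
C(6,1) = 6; 2^1 = 2; 1^5 = 1.
Coefficient = 6 · 2 · 1 = 12.

12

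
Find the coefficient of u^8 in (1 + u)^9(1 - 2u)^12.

Coefficient of u^8 = Σ_{j} C(9,j)·1^j·C(12,8-j)·(-2)^(8-j) for j from 0 to 8.
= 126720 + (-912384) + 2128896 + (-2128896) + 997920 + (-221760) + 22176 + (-864) + 9 = 11817.

11817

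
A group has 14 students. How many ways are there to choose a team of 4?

1001

This is C(14,4) = 1001.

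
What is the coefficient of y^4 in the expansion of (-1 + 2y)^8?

The general term is C(8,j)·(-1)^j·(2y)^(8-j); the y^4 term has j = 4.
C(8,4) = 70.
Coefficient = C(8,4) · 2^4 = 70 · 16 = 1120.

1120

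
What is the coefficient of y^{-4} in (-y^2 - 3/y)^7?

General term: C(7,j)·(-y^2)^j·(-3/y)^(7-j), with y-exponent 2j − 1(7−j) = 3j − 7.
Set 3j − 7 = -4: j = 1.
C(7,1) = 7; (-1)^1 = -1; (-3)^6 = 729.
Coefficient = 7 · (-1) · 729 = -5103.

-5103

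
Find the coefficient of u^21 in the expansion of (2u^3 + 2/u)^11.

337920

General term: C(11,j)·(2u^3)^j·(2/u)^(11-j), with u-exponent 3j − 1(11−j) = 4j − 11.
Set 4j − 11 = 21: j = 8.
C(11,8) = 165; 2^8 = 256; 2^3 = 8.
Coefficient = 165 · 256 · 8 = 337920.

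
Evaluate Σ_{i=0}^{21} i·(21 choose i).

22020096

Differentiating (1+x)^21 and setting x=1: Σ i·C(21,i) = 21·2^20 = 22020096.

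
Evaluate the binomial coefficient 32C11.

C(32,11) = (32·31·30·29·28·27·26·25·24·23·22) / 11! = 5150244363264000 / 39916800 = 129024480.

129024480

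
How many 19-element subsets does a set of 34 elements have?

1855967520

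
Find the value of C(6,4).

15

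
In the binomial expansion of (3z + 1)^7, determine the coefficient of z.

21

The general term is C(7,j)·(3z)^j·(1)^(7-j); the z^1 term has j = 1.
C(7,1) = 7.
Coefficient = C(7,1) · 3^1 = 7 · 3 = 21.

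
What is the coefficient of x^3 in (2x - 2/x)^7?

General term: C(7,j)·(2x)^j·(-2/x)^(7-j), with x-exponent 1j − 1(7−j) = 2j − 7.
Set 2j − 7 = 3: j = 5.
C(7,5) = 21; 2^5 = 32; (-2)^2 = 4.
Coefficient = 21 · 32 · 4 = 2688.

2688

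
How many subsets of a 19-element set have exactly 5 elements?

11628

Choose the 5 positions: C(19,5) = 11628.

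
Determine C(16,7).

C(16,7) = (16·15·14·13·12·11·10) / 7! = 57657600 / 5040 = 11440.

11440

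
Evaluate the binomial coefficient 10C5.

252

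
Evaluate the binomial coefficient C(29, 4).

23751

C(29,4) = (29·28·27·26) / 4! = 570024 / 24 = 23751.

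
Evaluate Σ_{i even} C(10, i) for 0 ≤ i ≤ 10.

512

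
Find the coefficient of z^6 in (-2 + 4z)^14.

3148873728

The general term is C(14,j)·(-2)^j·(4z)^(14-j); the z^6 term has j = 8.
C(14,8) = 3003.
Coefficient = C(14,8) · (-2)^8 · 4^6 = 3003 · 256 · 4096 = 3148873728.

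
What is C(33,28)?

237336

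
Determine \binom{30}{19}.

54627300

C(30,19) = C(30,11) by symmetry.
C(30,11) = (30·29·28·27·26·25·24·23·22·21·20) / 11! = 2180547008640000 / 39916800 = 54627300.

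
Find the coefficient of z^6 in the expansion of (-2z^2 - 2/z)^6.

General term: C(6,j)·(-2z^2)^j·(-2/z)^(6-j), with z-exponent 2j − 1(6−j) = 3j − 6.
Set 3j − 6 = 6: j = 4.
C(6,4) = 15; (-2)^4 = 16; (-2)^2 = 4.
Coefficient = 15 · 16 · 4 = 960.

960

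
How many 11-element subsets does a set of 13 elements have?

78

C(13,11) = C(13,2) by symmetry.
C(13,2) = (13·12) / 2! = 156 / 2 = 78.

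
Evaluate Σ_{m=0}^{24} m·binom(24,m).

201326592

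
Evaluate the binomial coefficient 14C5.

2002

C(14,5) = (14·13·12·11·10) / 5! = 240240 / 120 = 2002.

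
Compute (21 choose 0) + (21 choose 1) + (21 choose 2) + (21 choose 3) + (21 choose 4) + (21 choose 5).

1 + 21 + 210 + 1330 + 5985 + 20349 = 27896.

27896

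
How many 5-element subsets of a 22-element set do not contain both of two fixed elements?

25194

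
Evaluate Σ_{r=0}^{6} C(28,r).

499178

1 + 28 + 378 + 3276 + 20475 + 98280 + 376740 = 499178.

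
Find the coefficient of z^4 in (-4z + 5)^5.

6400

The general term is C(5,j)·(-4z)^j·(5)^(5-j); the z^4 term has j = 4.
C(5,4) = 5.
Coefficient = C(5,4) · (-4)^4 · 5^1 = 5 · 256 · 5 = 6400.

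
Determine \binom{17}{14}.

C(17,14) = C(17,3) by symmetry.
C(17,3) = (17·16·15) / 3! = 4080 / 6 = 680.

680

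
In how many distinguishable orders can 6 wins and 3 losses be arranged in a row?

84

Choose positions for the wins: C(9,6) = 84.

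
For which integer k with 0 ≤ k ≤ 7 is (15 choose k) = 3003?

C(15,k) increases on 0 ≤ k ≤ 7. C(15,4) = 1365 and C(15,5) = 3003, so k = 5.

5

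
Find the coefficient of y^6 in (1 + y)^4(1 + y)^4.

28

Coefficient of y^6 = Σ_{j} C(4,j)·C(4,6-j) for j from 2 to 4.
= 6 + 16 + 6 = 28.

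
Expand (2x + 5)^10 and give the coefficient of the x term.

The general term is C(10,j)·(2x)^j·(5)^(10-j); the x^1 term has j = 1.
C(10,1) = 10.
Coefficient = C(10,1) · 2^1 · 5^9 = 10 · 2 · 1953125 = 39062500.

39062500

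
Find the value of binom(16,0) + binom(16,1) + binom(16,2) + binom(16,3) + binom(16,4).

2517

1 + 16 + 120 + 560 + 1820 = 2517.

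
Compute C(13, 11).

78

C(13,11) = C(13,2) by symmetry.
C(13,2) = (13·12) / 2! = 156 / 2 = 78.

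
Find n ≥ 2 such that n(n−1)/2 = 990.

45

n(n−1)/2 = 990 ⇒ n(n−1) = 1980. Since 45·44 = 1980, n = 45.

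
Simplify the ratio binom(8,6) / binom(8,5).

C(n,k+1)/C(n,k) = (n−k)/(k+1) = (8−5)/(5+1) = 3/6 = 1/2.

1/2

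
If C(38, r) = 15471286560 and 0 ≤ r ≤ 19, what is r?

15

C(38,r) increases on 0 ≤ r ≤ 19. C(38,14) = 9669554100 and C(38,15) = 15471286560, so r = 15.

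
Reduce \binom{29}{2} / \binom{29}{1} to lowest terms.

C(n,k+1)/C(n,k) = (n−k)/(k+1) = (29−1)/(1+1) = 28/2 = 14.

14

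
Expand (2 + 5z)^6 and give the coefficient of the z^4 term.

The general term is C(6,j)·(2)^j·(5z)^(6-j); the z^4 term has j = 2.
C(6,2) = 15.
Coefficient = C(6,2) · 2^2 · 5^4 = 15 · 4 · 625 = 37500.

37500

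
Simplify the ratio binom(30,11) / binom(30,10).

20/11

C(n,k+1)/C(n,k) = (n−k)/(k+1) = (30−10)/(10+1) = 20/11.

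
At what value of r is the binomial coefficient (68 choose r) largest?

34

C(68,r) is maximized at r = 68/2 = 34.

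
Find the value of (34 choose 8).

18156204

C(34,8) = (34·33·32·31·30·29·28·27) / 8! = 732058145280 / 40320 = 18156204.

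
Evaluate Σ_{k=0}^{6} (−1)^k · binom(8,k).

7

The partial alternating sum Σ_{k=0}^{6} (−1)^k C(8,k) = (−1)^6 C(7,6) = 7.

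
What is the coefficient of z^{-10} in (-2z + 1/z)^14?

General term: C(14,j)·(-2z)^j·(1/z)^(14-j), with z-exponent 1j − 1(14−j) = 2j − 14.
Set 2j − 14 = -10: j = 2.
C(14,2) = 91; (-2)^2 = 4; 1^12 = 1.
Coefficient = 91 · 4 · 1 = 364.

364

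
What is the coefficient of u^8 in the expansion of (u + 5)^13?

4021875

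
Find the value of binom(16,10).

8008

C(16,10) = C(16,6) by symmetry.
C(16,6) = (16·15·14·13·12·11) / 6! = 5765760 / 720 = 8008.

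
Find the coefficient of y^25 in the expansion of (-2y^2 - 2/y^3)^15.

General term: C(15,j)·(-2y^2)^j·(-2/y^3)^(15-j), with y-exponent 2j − 3(15−j) = 5j − 45.
Set 5j − 45 = 25: j = 14.
C(15,14) = 15; (-2)^14 = 16384; (-2)^1 = -2.
Coefficient = 15 · 16384 · (-2) = -491520.

-491520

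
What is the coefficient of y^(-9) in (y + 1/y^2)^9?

84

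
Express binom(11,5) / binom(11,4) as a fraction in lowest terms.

7/5

C(n,k+1)/C(n,k) = (n−k)/(k+1) = (11−4)/(4+1) = 7/5.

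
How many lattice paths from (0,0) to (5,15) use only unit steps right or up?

Each path is a sequence of 20 steps with 5 rights: C(20,5) = 15504.

15504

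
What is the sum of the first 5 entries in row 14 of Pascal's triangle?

1471

1 + 14 + 91 + 364 + 1001 = 1471.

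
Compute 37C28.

124403620

C(37,28) = C(37,9) by symmetry.
C(37,9) = (37·36·35·34·33·32·31·30·29) / 9! = 45143585625600 / 362880 = 124403620.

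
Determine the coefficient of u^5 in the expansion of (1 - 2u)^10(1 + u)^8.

672

Coefficient of u^5 = Σ_{j} C(10,j)·(-2)^j·C(8,5-j)·1^(5-j) for j from 0 to 5.
= 56 + (-1400) + 10080 + (-26880) + 26880 + (-8064) = 672.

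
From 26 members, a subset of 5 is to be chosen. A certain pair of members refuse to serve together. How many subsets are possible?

63756

All 5-subsets: C(26,5) = 65780. Those containing both fixed elements: C(24,3) = 2024.
65780 − 2024 = 63756.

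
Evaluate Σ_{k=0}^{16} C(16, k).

65536

The entries of row 16 sum to 2^16 = 65536.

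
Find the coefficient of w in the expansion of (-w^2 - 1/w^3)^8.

General term: C(8,j)·(-w^2)^j·(-1/w^3)^(8-j), with w-exponent 2j − 3(8−j) = 5j − 24.
Set 5j − 24 = 1: j = 5.
C(8,5) = 56; (-1)^5 = -1; (-1)^3 = -1.
Coefficient = 56 · (-1) · (-1) = 56.

56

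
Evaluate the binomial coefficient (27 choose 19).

2220075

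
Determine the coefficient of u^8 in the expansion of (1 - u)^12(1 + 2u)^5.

-1265

Coefficient of u^8 = Σ_{j} C(12,j)·(-1)^j·C(5,8-j)·2^(8-j) for j from 3 to 8.
= (-7040) + 39600 + (-63360) + 36960 + (-7920) + 495 = -1265.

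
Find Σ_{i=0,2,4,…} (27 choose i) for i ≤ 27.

67108864

Even-i terms of row 27 sum to 2^26 = 67108864.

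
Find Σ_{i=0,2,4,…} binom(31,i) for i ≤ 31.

1073741824

Half of (1+1)^31 + (1−1)^31 gives the even-index sum: 2^30 = 1073741824.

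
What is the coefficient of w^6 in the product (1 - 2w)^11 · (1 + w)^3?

Coefficient of w^6 = Σ_{j} C(11,j)·(-2)^j·C(3,6-j)·1^(6-j) for j from 3 to 6.
= (-1320) + 15840 + (-44352) + 29568 = -264.

-264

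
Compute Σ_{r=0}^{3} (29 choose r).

4090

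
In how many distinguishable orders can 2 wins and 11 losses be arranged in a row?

Choose positions for the wins: C(13,2) = 78.

78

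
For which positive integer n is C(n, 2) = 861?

n(n−1)/2 = 861 ⇒ n(n−1) = 1722. Since 42·41 = 1722, n = 42.

42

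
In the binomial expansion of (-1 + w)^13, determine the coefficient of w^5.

The general term is C(13,j)·(-1)^j·(w)^(13-j); the w^5 term has j = 8.
C(13,8) = 1287.
Coefficient = C(13,8) = 1287.

1287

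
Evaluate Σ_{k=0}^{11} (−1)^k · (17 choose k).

-4368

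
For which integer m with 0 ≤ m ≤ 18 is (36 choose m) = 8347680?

7

C(36,m) increases on 0 ≤ m ≤ 18. C(36,6) = 1947792 and C(36,7) = 8347680, so m = 7.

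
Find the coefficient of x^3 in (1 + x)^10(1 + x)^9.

Coefficient of x^3 = Σ_{j} C(10,j)·C(9,3-j) for j from 0 to 3.
= 84 + 360 + 405 + 120 = 969.

969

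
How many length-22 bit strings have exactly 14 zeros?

319770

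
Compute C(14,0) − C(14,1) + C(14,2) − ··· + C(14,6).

1716

The partial alternating sum Σ_{k=0}^{6} (−1)^k C(14,k) = (−1)^6 C(13,6) = 1716.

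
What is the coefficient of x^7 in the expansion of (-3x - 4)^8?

69984

The general term is C(8,j)·(-3x)^j·(-4)^(8-j); the x^7 term has j = 7.
C(8,7) = 8.
Coefficient = C(8,7) · (-3)^7 · (-4)^1 = 8 · (-2187) · (-4) = 69984.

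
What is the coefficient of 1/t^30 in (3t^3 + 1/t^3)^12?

General term: C(12,j)·(3t^3)^j·(1/t^3)^(12-j), with t-exponent 3j − 3(12−j) = 6j − 36.
Set 6j − 36 = -30: j = 1.
C(12,1) = 12; 3^1 = 3; 1^11 = 1.
Coefficient = 12 · 3 · 1 = 36.

36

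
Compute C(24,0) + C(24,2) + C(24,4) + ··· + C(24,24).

Even-i terms of row 24 sum to 2^23 = 8388608.

8388608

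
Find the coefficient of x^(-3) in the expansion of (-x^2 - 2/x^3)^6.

General term: C(6,j)·(-x^2)^j·(-2/x^3)^(6-j), with x-exponent 2j − 3(6−j) = 5j − 18.
Set 5j − 18 = -3: j = 3.
C(6,3) = 20; (-1)^3 = -1; (-2)^3 = -8.
Coefficient = 20 · (-1) · (-8) = 160.

160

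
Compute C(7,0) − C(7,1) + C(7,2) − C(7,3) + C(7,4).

15

The partial alternating sum Σ_{k=0}^{4} (−1)^k C(7,k) = (−1)^4 C(6,4) = 15.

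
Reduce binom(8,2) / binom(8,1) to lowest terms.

7/2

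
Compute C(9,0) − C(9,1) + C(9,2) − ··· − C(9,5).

The partial alternating sum Σ_{k=0}^{5} (−1)^k C(9,k) = (−1)^5 C(8,5) = -56.

-56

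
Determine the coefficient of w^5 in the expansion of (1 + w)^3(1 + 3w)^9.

68364

Coefficient of w^5 = Σ_{j} C(3,j)·1^j·C(9,5-j)·3^(5-j) for j from 0 to 3.
= 30618 + 30618 + 6804 + 324 = 68364.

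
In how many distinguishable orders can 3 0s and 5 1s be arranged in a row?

56

Choose positions for the 0s: C(8,3) = 56.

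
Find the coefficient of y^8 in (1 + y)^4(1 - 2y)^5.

Coefficient of y^8 = Σ_{j} C(4,j)·1^j·C(5,8-j)·(-2)^(8-j) for j from 3 to 4.
= (-128) + 80 = -48.

-48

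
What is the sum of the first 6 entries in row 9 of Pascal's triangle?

1 + 9 + 36 + 84 + 126 + 126 = 382.

382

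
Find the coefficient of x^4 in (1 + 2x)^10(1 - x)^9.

-354

Coefficient of x^4 = Σ_{j} C(10,j)·2^j·C(9,4-j)·(-1)^(4-j) for j from 0 to 4.
= 126 + (-1680) + 6480 + (-8640) + 3360 = -354.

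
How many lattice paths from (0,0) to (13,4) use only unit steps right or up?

Each path is a sequence of 17 steps with 13 rights: C(17,13) = 2380.

2380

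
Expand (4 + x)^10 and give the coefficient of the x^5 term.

258048

The general term is C(10,j)·(4)^j·(x)^(10-j); the x^5 term has j = 5.
C(10,5) = 252.
Coefficient = C(10,5) · 4^5 = 252 · 1024 = 258048.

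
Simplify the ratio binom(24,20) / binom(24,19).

1/4

C(n,k+1)/C(n,k) = (n−k)/(k+1) = (24−19)/(19+1) = 5/20 = 1/4.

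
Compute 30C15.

155117520

C(30,15) = (30·29·28·27·26·25·24·23·22·21·20·19·18·17·16) / 15! = 202843204931727360000 / 1307674368000 = 155117520.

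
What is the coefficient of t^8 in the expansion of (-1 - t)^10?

45

The general term is C(10,j)·(-1)^j·(-t)^(10-j); the t^8 term has j = 2.
C(10,2) = 45.
Coefficient = C(10,2) = 45.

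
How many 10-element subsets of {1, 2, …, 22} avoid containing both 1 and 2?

All 10-subsets: C(22,10) = 646646. Those containing both fixed elements: C(20,8) = 125970.
646646 − 125970 = 520676.

520676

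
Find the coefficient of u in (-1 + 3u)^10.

The general term is C(10,j)·(-1)^j·(3u)^(10-j); the u^1 term has j = 9.
C(10,9) = 10.
Coefficient = C(10,9) · (-1)^9 · 3^1 = 10 · (-1) · 3 = -30.

-30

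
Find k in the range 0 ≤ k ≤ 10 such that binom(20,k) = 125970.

8

C(20,k) increases on 0 ≤ k ≤ 10. C(20,7) = 77520 and C(20,8) = 125970, so k = 8.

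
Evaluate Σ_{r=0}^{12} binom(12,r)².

Σ C(12,r)² is the coefficient of x^12 in (1+x)^12(1+x)^12 = (1+x)^24, i.e. C(24,12) = 2704156.

2704156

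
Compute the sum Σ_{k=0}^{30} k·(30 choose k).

16106127360

Differentiating (1+x)^30 and setting x=1: Σ k·C(30,k) = 30·2^29 = 16106127360.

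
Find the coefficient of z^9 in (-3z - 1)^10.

196830

The general term is C(10,j)·(-3z)^j·(-1)^(10-j); the z^9 term has j = 9.
C(10,9) = 10.
Coefficient = C(10,9) · (-3)^9 · (-1)^1 = 10 · (-19683) · (-1) = 196830.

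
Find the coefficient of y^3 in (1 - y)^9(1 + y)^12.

Coefficient of y^3 = Σ_{j} C(9,j)·(-1)^j·C(12,3-j)·1^(3-j) for j from 0 to 3.
= 220 + (-594) + 432 + (-84) = -26.

-26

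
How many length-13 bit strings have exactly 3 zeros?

286

Choose the 3 positions: C(13,3) = 286.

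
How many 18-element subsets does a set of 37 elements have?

C(37,18) = (37·36·35·34·33·32·31·30·29·28·27·26·25·24·23·22·21·20) / 18! = 113146793787569865523200000 / 6402373705728000 = 17672631900.

17672631900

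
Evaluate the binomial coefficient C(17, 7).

C(17,7) = (17·16·15·14·13·12·11) / 7! = 98017920 / 5040 = 19448.

19448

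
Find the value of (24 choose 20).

C(24,20) = C(24,4) by symmetry.
C(24,4) = (24·23·22·21) / 4! = 255024 / 24 = 10626.

10626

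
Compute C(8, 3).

56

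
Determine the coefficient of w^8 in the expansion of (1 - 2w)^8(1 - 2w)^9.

6223360

(1 - 2w)^8(1 - 2w)^9 = (1 - 2w)^17, so the coefficient of w^8 is C(17,8)·(-2)^8 = 24310·256 = 6223360.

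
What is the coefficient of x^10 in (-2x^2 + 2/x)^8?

7168

General term: C(8,j)·(-2x^2)^j·(2/x)^(8-j), with x-exponent 2j − 1(8−j) = 3j − 8.
Set 3j − 8 = 10: j = 6.
C(8,6) = 28; (-2)^6 = 64; 2^2 = 4.
Coefficient = 28 · 64 · 4 = 7168.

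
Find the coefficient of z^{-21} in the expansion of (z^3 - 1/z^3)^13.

General term: C(13,j)·(z^3)^j·(-1/z^3)^(13-j), with z-exponent 3j − 3(13−j) = 6j − 39.
Set 6j − 39 = -21: j = 3.
C(13,3) = 286; 1^3 = 1; (-1)^10 = 1.
Coefficient = 286 · 1 · 1 = 286.

286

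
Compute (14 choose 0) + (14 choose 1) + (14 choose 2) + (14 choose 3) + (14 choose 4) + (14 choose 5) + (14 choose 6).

1 + 14 + 91 + 364 + 1001 + 2002 + 3003 = 6476.

6476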